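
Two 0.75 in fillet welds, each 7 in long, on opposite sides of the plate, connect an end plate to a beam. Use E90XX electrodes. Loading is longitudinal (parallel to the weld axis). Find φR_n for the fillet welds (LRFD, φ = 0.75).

E90XX → F_EXX = 90 ksi.
Effective throat t_e = 0.707 × 0.75 = 0.5302 in.
Total length L = 14 in; A_we = 0.5302 × 14 = 7.423 in².
F_nw = 0.6 F_EXX = 0.6 × 90 = 54 ksi.
φR_n = 0.75 × 54 × 7.423 = 300.7 kips.

φR_n ≈ 301 kips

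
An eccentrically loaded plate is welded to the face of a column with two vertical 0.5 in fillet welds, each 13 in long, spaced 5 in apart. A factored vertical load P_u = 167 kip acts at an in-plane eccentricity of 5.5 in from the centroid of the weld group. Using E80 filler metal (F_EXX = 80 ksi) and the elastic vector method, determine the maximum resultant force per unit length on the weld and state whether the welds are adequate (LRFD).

Total weld length L_w = 26 in. Treat welds as unit-width lines.
Polar moment about centroid: J = 2[d³/12 + d(b/2)²] = 2[13³/12 + 13×2.5²] = 528.7 in³.
Direct shear f_v = P/L_w = 167 / 26 = 6.423 kip/in (vertical).
Torsion M = P·e = 167 × 5.5 = 918.5 kip·in.
Critical point at (x, y) = (2.5, 6.5) from centroid. f_tx = M·y/J = 11.29 kip/in; f_ty = M·x/J = 4.343 kip/in.
Resultant f_max = √[f_tx² + (f_v + f_ty)²] = √[11.29² + (6.423 + 4.343)²] = 15.6 kip/in.
Capacity per unit length: φr_n = 0.75 × 0.6 × 80 × (0.707 × 0.5) = 12.73 kip/in.
15.6 > 12.73 → NOT adequate.

f_max ≈ 15.6 kip/in; NOT adequate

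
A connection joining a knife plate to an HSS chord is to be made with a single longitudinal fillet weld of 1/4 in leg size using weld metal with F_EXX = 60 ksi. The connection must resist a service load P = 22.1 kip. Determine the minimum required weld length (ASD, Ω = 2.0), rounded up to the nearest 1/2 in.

Throat t_e = 0.707 × 0.25 = 0.1767 in.
r_n/Ω = (0.6 × 60 × 0.1767) / 2.0 = 3.181 kip/in.
L_req = P / (r_n/Ω) = 22.1 / 3.181 = 6.946 in total.
Round up → use L = 7 in.

L = 7 in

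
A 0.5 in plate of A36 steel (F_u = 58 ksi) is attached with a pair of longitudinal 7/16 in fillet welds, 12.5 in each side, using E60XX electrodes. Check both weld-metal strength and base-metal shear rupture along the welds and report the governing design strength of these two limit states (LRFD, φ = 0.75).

φR_n ≈ 209 kips (weld metal governs)

E60XX → F_EXX = 60 ksi.
t_e = 0.707 × 0.4375 = 0.3093 in; L = 25 in.
Weld metal: φR_n = 0.75 × 0.6 × 60 × 0.3093 × 25 = 208.8 kips.
Base metal (shear rupture): φR_n = 0.75 × 0.6 × 58 × 0.5 × 25 = 326.2 kips.
Governing: weld metal.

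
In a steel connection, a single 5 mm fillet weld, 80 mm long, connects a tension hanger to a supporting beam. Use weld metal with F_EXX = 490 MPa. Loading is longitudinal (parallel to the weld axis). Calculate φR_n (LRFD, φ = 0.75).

φR_n ≈ 62.4 kN

Effective throat t_e = 0.707 × 5 = 3.535 mm.
Total length L = 80 mm; A_we = 3.535 × 80 = 282.8 mm².
F_nw = 0.6 F_EXX = 0.6 × 490 = 294 MPa.
φR_n = 0.75 × 294 × 282.8 × 10⁻³ = 62.36 kN.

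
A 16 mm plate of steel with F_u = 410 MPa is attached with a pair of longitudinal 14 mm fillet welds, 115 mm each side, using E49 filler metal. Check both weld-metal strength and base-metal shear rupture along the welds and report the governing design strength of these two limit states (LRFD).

φR_n ≈ 502 kN (weld metal governs)

E49XX → F_EXX = 490 MPa.
t_e = 0.707 × 14 = 9.898 mm; L = 230 mm.
Weld metal: φR_n = 0.75 × 0.6 × 490 × 9.898 × 230 × 10⁻³ = 502 kN.
Base metal (shear rupture): φR_n = 0.75 × 0.6 × 410 × 16 × 230 × 10⁻³ = 679 kN.
Governing: weld metal.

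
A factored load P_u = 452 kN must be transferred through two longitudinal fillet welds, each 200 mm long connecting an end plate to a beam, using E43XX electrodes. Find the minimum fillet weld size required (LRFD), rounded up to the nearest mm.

E43XX → F_EXX = 430 MPa.
Total weld length L = 400 mm.
Required throat t_e = P_u / (φ × 0.6 F_EXX × L) = 452 / (0.75 × 0.6 × 430 × 400 × 10⁻³) = 5.84 mm.
Required leg w = t_e / 0.707 = 8.26 mm → use 9 mm.

w = 9 mm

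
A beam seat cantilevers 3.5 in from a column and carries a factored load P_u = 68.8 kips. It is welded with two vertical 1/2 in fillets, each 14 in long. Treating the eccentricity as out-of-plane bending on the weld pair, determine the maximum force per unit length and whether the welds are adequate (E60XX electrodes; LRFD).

E60XX → F_EXX = 60 ksi.
L_w = 2 × 14 = 28 in; section modulus (unit throat) S = 2 × L²/6 = 65.33 in².
Direct shear f_v = P/L_w = 68.8/28 = 2.457 kip/in.
Moment M = P × e = 68.8 × 3.5 = 240.8 kip·in; bending f_b = M/S = 3.686 kip/in.
f_max = √(f_v² + f_b²) = √(2.457² + 3.686²) = 4.43 kip/in.
φr_n = 0.75 × 0.6 × 60 × (0.707 × 0.5) = 9.544 kip/in → adequate.

f_max ≈ 4.43 kip/in; adequate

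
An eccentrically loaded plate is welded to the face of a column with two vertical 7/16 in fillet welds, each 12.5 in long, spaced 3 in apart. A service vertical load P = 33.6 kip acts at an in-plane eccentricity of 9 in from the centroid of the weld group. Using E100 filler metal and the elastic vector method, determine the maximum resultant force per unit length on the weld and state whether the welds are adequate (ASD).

f_max ≈ 5.56 kip/in; adequate

E100XX → F_EXX = 100 ksi.
Total weld length L_w = 25 in. Treat welds as unit-width lines.
Polar moment about centroid: J = 2[d³/12 + d(b/2)²] = 2[12.5³/12 + 12.5×1.5²] = 381.8 in³.
Direct shear f_v = P/L_w = 33.6 / 25 = 1.344 kip/in (vertical).
Torsion M = P·e = 33.6 × 9 = 302.4 kip·in.
Critical point at (x, y) = (1.5, 6.25) from centroid. f_tx = M·y/J = 4.951 kip/in; f_ty = M·x/J = 1.188 kip/in.
Resultant f_max = √[f_tx² + (f_v + f_ty)²] = √[4.951² + (1.344 + 1.188)²] = 5.561 kip/in.
Capacity per unit length: r_n/Ω = (1/2.0) × 0.6 × 100 × (0.707 × 0.4375) = 9.279 kip/in.
5.561 ≤ 9.279 → adequate.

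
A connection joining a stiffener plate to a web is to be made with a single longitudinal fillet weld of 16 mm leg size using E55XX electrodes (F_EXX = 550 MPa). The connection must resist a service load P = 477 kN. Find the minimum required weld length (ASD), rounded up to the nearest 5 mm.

L = 260 mm

Throat t_e = 0.707 × 16 = 11.31 mm.
r_n/Ω = (0.6 × 550 × 11.31) / 2.0 = 1866 N/mm = 1.866 kN/mm.
L_req = P / (r_n/Ω) = 477 / 1.866 = 255.6 mm total.
Round up → use L = 260 mm.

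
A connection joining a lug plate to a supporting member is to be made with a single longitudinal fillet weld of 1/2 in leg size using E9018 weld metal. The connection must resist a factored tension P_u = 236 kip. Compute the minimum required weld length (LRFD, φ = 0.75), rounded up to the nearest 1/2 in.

L = 16.5 in

E90XX → F_EXX = 90 ksi.
Throat t_e = 0.707 × 0.5 = 0.3535 in.
φr_n = 0.75 × 0.6 × 90 × 0.3535 = 14.32 kip/in.
L_req = P_u / φr_n = 236 / 14.32 = 16.48 in total.
Round up → use L = 16.5 in.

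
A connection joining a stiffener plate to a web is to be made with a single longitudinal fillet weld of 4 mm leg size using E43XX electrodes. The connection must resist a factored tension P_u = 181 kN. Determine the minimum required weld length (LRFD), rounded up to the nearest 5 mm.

E43XX → F_EXX = 430 MPa.
Throat t_e = 0.707 × 4 = 2.828 mm.
φr_n = 0.75 × 0.6 × 430 × 2.828 × 10⁻³ = 0.5472 kN/mm.
L_req = P_u / φr_n = 181 / 0.5472 = 330.8 mm total.
Round up → use L = 335 mm.

L = 335 mm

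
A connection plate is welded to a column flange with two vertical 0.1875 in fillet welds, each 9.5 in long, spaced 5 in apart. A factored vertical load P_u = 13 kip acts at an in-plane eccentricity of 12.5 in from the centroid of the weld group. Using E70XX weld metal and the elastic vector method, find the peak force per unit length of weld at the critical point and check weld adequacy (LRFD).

f_max ≈ 3.7 kip/in; adequate

E70XX → F_EXX = 70 ksi.
Total weld length L_w = 19 in. Treat welds as unit-width lines.
Polar moment about centroid: J = 2[d³/12 + d(b/2)²] = 2[9.5³/12 + 9.5×2.5²] = 261.6 in³.
Direct shear f_v = P/L_w = 13 / 19 = 0.6842 kip/in (vertical).
Torsion M = P·e = 13 × 12.5 = 162.5 kip·in.
Critical point at (x, y) = (2.5, 4.75) from centroid. f_tx = M·y/J = 2.95 kip/in; f_ty = M·x/J = 1.553 kip/in.
Resultant f_max = √[f_tx² + (f_v + f_ty)²] = √[2.95² + (0.6842 + 1.553)²] = 3.702 kip/in.
Capacity per unit length: φr_n = 0.75 × 0.6 × 70 × (0.707 × 0.1875) = 4.176 kip/in.
3.702 ≤ 4.176 → adequate.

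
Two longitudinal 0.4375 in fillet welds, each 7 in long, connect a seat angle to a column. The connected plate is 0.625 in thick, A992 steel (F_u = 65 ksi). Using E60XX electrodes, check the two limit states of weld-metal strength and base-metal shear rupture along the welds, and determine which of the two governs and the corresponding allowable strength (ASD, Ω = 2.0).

R_n/Ω ≈ 77.9 kips (weld metal governs)

E60XX → F_EXX = 60 ksi.
t_e = 0.707 × 0.4375 = 0.3093 in; L = 14 in.
Weld metal: R_n/Ω = (1/2.0) × 0.6 × 60 × 0.3093 × 14 = 77.95 kips.
Base metal (shear rupture): R_n/Ω = (1/2.0) × 0.6 × 65 × 0.625 × 14 = 170.6 kips.
Governing: weld metal.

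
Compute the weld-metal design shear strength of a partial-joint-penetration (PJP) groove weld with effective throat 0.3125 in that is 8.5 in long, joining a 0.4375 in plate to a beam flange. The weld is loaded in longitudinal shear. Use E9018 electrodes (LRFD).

φR_n ≈ 108 kip

E90XX → F_EXX = 90 ksi.
Effective throat (given) t_e = 0.3125 in.
A_we = 0.3125 × 8.5 = 2.656 in².
F_nw = 0.6 F_EXX = 54 ksi.
φR_n = 0.75 × 54 × 2.656 = 107.6 kip.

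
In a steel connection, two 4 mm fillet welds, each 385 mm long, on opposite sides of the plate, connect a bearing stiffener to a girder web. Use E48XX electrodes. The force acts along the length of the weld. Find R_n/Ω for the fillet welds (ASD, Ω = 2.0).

R_n/Ω ≈ 314 kN

E48XX → F_EXX = 480 MPa.
Effective throat t_e = 0.707 × 4 = 2.828 mm.
Total length L = 770 mm; A_we = 2.828 × 770 = 2178 mm².
F_nw = 0.6 F_EXX = 0.6 × 480 = 288 MPa.
R_n = 288 × 2178 × 10⁻³ = 627.1 kN; R_n/Ω = 627.1/2.0 = 313.6 kN.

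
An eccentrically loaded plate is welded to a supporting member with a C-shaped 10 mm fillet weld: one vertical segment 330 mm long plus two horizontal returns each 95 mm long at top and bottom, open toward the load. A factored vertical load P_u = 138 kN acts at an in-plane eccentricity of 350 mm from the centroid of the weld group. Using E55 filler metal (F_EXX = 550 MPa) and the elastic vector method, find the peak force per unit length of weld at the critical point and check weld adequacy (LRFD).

Total weld length L_w = 520 mm. Treat welds as unit-width lines.
Centroid: x̄ = 2×95×47.5 / 520 = 17.36 mm from the vertical weld.
Polar moment about centroid: J = I_x + I_y = [330³/12 + 2×95×165²] + [330×17.36² + 2(95³/12 + 95×30.14²)] = 8582000 mm³.
Direct shear f_v = P/L_w = 138×10³ / 520 = 265.4 N/mm (vertical).
Torsion M = P·e = 138×10³ × 350 = 48300000 N·mm.
Critical point at (x, y) = (77.64, 165) from centroid. f_tx = M·y/J = 928.6 N/mm; f_ty = M·x/J = 437 N/mm.
Resultant f_max = √[f_tx² + (f_v + f_ty)²] = √[928.6² + (265.4 + 437)²] = 1164 N/mm.
Capacity per unit length: φr_n = 0.75 × 0.6 × 550 × (0.707 × 10) = 1750 N/mm.
1164 ≤ 1750 → adequate.

f_max ≈ 1160 N/mm; adequate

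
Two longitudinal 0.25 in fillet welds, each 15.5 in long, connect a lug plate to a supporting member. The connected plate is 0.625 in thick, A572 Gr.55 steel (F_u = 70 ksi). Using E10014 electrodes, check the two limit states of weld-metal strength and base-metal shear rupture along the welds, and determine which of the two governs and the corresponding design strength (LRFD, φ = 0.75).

E100XX → F_EXX = 100 ksi.
t_e = 0.707 × 0.25 = 0.1767 in; L = 31 in.
Weld metal: φR_n = 0.75 × 0.6 × 100 × 0.1767 × 31 = 246.6 kips.
Base metal (shear rupture): φR_n = 0.75 × 0.6 × 70 × 0.625 × 31 = 610.3 kips.
Governing: weld metal.

φR_n ≈ 247 kips (weld metal governs)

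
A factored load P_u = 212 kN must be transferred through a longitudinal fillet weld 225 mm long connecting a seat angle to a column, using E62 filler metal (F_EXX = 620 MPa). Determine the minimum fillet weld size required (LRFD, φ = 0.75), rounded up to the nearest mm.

w = 5 mm

Total weld length L = 225 mm.
Required throat t_e = P_u / (φ × 0.6 F_EXX × L) = 212 / (0.75 × 0.6 × 620 × 225 × 10⁻³) = 3.377 mm.
Required leg w = t_e / 0.707 = 4.777 mm → use 5 mm.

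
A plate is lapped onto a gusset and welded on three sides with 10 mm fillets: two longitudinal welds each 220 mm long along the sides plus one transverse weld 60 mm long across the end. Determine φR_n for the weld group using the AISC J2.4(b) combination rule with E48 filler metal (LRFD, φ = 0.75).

φR_n ≈ 764 kN

E48XX → F_EXX = 480 MPa.
t_e = 0.707 × 10 = 7.07 mm.
R_nwl = 0.6 × 480 × 7.07 × 440 × 10⁻³ = 895.9 kN (longitudinal, 2 welds).
R_nwt = 0.6 × 480 × 7.07 × 60 × 10⁻³ = 122.2 kN (transverse, base value).
(i) R_nwl + R_nwt = 1018 kN; (ii) 0.85 R_nwl + 1.5 R_nwt = 944.8 kN.
R_n = max = 1018 kN [governs: (i)]; φR_n = 763.6 kN.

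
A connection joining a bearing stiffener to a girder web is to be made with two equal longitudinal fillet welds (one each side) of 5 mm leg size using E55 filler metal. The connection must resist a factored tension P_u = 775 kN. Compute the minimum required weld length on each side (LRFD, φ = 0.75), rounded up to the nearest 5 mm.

E55XX → F_EXX = 550 MPa.
Throat t_e = 0.707 × 5 = 3.535 mm.
φr_n = 0.75 × 0.6 × 550 × 3.535 × 10⁻³ = 0.8749 kN/mm.
L_req = P_u / φr_n = 775 / 0.8749 = 885.8 mm total.
Per side: 885.8 / 2 = 442.9 mm.
Round up → use L = 445 mm on each side.

L = 445 mm on each side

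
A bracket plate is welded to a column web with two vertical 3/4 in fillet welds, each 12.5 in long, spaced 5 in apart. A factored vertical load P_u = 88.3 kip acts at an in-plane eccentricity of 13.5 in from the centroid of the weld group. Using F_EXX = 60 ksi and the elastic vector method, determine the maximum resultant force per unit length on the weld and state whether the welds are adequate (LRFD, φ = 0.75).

f_max ≈ 18.3 kip/in; NOT adequate

Total weld length L_w = 25 in. Treat welds as unit-width lines.
Polar moment about centroid: J = 2[d³/12 + d(b/2)²] = 2[12.5³/12 + 12.5×2.5²] = 481.8 in³.
Direct shear f_v = P/L_w = 88.3 / 25 = 3.532 kip/in (vertical).
Torsion M = P·e = 88.3 × 13.5 = 1192 kip·in.
Critical point at (x, y) = (2.5, 6.25) from centroid. f_tx = M·y/J = 15.46 kip/in; f_ty = M·x/J = 6.186 kip/in.
Resultant f_max = √[f_tx² + (f_v + f_ty)²] = √[15.46² + (3.532 + 6.186)²] = 18.26 kip/in.
Capacity per unit length: φr_n = 0.75 × 0.6 × 60 × (0.707 × 0.75) = 14.32 kip/in.
18.26 > 14.32 → NOT adequate.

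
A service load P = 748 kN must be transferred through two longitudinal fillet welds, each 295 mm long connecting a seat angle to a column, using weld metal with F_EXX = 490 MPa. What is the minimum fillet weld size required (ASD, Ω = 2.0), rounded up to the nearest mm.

w = 13 mm

Total weld length L = 590 mm.
Required throat t_e = P × Ω / (0.6 F_EXX × L) = 748 × 2.0 / (0.6 × 490 × 590 × 10⁻³) = 8.624 mm.
Required leg w = t_e / 0.707 = 12.2 mm → use 13 mm.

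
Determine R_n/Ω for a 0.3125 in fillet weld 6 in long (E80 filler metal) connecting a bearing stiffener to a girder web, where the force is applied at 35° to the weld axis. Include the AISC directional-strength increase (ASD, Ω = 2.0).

R_n/Ω ≈ 38.7 kips

E80XX → F_EXX = 80 ksi.
t_e = 0.707 × 0.3125 = 0.2209 in; A_we = 0.2209 × 6 = 1.326 in².
Directional factor: 1.0 + 0.5 sin^1.5(35°) = 1.217.
F_nw = 0.6 × 80 × 1.217 = 58.43 ksi.
R_n/Ω = (58.43 × 1.326) / 2.0 = 38.73 kips.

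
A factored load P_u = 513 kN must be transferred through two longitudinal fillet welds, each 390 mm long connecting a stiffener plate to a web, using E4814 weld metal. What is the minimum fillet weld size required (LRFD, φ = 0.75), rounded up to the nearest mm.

w = 5 mm

E48XX → F_EXX = 480 MPa.
Total weld length L = 780 mm.
Required throat t_e = P_u / (φ × 0.6 F_EXX × L) = 513 / (0.75 × 0.6 × 480 × 780 × 10⁻³) = 3.045 mm.
Required leg w = t_e / 0.707 = 4.307 mm → use 5 mm.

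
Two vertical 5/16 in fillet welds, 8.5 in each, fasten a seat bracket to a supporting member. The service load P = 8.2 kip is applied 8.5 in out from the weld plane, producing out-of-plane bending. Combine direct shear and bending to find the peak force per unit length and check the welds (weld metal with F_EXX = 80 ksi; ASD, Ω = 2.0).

f_max ≈ 2.93 kip/in; adequate

L_w = 2 × 8.5 = 17 in; section modulus (unit throat) S = 2 × L²/6 = 24.08 in².
Direct shear f_v = P/L_w = 8.2/17 = 0.4824 kip/in.
Moment M = P × e = 8.2 × 8.5 = 69.7 kip·in; bending f_b = M/S = 2.894 kip/in.
f_max = √(f_v² + f_b²) = √(0.4824² + 2.894²) = 2.934 kip/in.
r_n/Ω = (1/2.0) × 0.6 × 80 × (0.707 × 0.3125) = 5.302 kip/in → adequate.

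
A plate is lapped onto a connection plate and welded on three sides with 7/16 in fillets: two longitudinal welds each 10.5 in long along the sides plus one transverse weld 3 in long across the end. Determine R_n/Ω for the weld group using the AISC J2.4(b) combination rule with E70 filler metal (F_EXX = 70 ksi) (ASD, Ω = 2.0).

t_e = 0.707 × 0.4375 = 0.3093 in.
R_nwl = 0.6 × 70 × 0.3093 × 21 = 272.8 kip (longitudinal, 2 welds).
R_nwt = 0.6 × 70 × 0.3093 × 3 = 38.97 kip (transverse, base value).
(i) R_nwl + R_nwt = 311.8 kip; (ii) 0.85 R_nwl + 1.5 R_nwt = 290.4 kip.
R_n = max = 311.8 kip [governs: (i)]; R_n/Ω = 155.9 kip.

R_n/Ω ≈ 156 kip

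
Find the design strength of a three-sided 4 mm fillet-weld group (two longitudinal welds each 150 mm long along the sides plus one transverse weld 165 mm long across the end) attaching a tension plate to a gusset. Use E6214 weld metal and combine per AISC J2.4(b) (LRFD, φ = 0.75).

φR_n ≈ 396 kN

E62XX → F_EXX = 620 MPa.
t_e = 0.707 × 4 = 2.828 mm.
R_nwl = 0.6 × 620 × 2.828 × 300 × 10⁻³ = 315.6 kN (longitudinal, 2 welds).
R_nwt = 0.6 × 620 × 2.828 × 165 × 10⁻³ = 173.6 kN (transverse, base value).
(i) R_nwl + R_nwt = 489.2 kN; (ii) 0.85 R_nwl + 1.5 R_nwt = 528.6 kN.
R_n = max = 528.6 kN [governs: (ii)]; φR_n = 396.5 kN.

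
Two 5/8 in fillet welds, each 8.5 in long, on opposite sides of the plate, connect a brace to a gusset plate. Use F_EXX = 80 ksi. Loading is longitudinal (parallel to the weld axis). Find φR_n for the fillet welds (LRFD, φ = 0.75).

Effective throat t_e = 0.707 × 0.625 = 0.4419 in.
Total length L = 17 in; A_we = 0.4419 × 17 = 7.512 in².
F_nw = 0.6 F_EXX = 0.6 × 80 = 48 ksi.
φR_n = 0.75 × 48 × 7.512 = 270.4 kip.

φR_n ≈ 270 kip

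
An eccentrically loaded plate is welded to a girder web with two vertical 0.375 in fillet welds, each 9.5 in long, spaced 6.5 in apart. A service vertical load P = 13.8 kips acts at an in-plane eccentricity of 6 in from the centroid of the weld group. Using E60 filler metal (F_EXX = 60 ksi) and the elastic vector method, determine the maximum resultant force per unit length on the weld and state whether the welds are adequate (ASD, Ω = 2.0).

f_max ≈ 1.89 kip/in; adequate

Total weld length L_w = 19 in. Treat welds as unit-width lines.
Polar moment about centroid: J = 2[d³/12 + d(b/2)²] = 2[9.5³/12 + 9.5×3.25²] = 343.6 in³.
Direct shear f_v = P/L_w = 13.8 / 19 = 0.7263 kip/in (vertical).
Torsion M = P·e = 13.8 × 6 = 82.8 kip·in.
Critical point at (x, y) = (3.25, 4.75) from centroid. f_tx = M·y/J = 1.145 kip/in; f_ty = M·x/J = 0.7832 kip/in.
Resultant f_max = √[f_tx² + (f_v + f_ty)²] = √[1.145² + (0.7263 + 0.7832)²] = 1.894 kip/in.
Capacity per unit length: r_n/Ω = (1/2.0) × 0.6 × 60 × (0.707 × 0.375) = 4.772 kip/in.
1.894 ≤ 4.772 → adequate.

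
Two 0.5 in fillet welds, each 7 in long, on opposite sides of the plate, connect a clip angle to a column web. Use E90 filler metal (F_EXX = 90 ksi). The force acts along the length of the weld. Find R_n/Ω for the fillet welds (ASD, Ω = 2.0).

R_n/Ω ≈ 134 kip

Effective throat t_e = 0.707 × 0.5 = 0.3535 in.
Total length L = 14 in; A_we = 0.3535 × 14 = 4.949 in².
F_nw = 0.6 F_EXX = 0.6 × 90 = 54 ksi.
R_n = 54 × 4.949 = 267.2 kip; R_n/Ω = 267.2/2.0 = 133.6 kip.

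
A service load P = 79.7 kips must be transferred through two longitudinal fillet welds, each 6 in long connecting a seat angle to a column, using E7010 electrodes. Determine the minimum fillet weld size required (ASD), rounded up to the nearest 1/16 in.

w = 1/2 in

E70XX → F_EXX = 70 ksi.
Total weld length L = 12 in.
Required throat t_e = P × Ω / (0.6 F_EXX × L) = 79.7 × 2.0 / (0.6 × 70 × 12) = 0.3163 in.
Required leg w = t_e / 0.707 = 0.4473 in → use 1/2 in.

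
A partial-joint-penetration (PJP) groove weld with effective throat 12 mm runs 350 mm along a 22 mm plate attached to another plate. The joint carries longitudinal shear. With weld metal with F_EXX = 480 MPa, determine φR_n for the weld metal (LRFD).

φR_n ≈ 907 kN

Effective throat (given) t_e = 12 mm.
A_we = 12 × 350 = 4200 mm².
F_nw = 0.6 F_EXX = 288 MPa.
φR_n = 0.75 × 288 × 4200 × 10⁻³ = 907.2 kN.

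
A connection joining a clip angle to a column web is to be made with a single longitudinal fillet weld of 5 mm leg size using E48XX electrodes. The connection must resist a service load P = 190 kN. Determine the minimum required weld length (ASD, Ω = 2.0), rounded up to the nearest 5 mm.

E48XX → F_EXX = 480 MPa.
Throat t_e = 0.707 × 5 = 3.535 mm.
r_n/Ω = (0.6 × 480 × 3.535) / 2.0 = 509 N/mm = 0.509 kN/mm.
L_req = P / (r_n/Ω) = 190 / 0.509 = 373.3 mm total.
Round up → use L = 375 mm.

L = 375 mm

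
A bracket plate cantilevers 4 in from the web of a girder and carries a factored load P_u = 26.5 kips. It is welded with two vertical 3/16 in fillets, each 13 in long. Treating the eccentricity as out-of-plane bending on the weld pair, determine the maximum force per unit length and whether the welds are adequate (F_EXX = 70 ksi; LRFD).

L_w = 2 × 13 = 26 in; section modulus (unit throat) S = 2 × L²/6 = 56.33 in².
Direct shear f_v = P/L_w = 26.5/26 = 1.019 kip/in.
Moment M = P × e = 26.5 × 4 = 106 kip·in; bending f_b = M/S = 1.882 kip/in.
f_max = √(f_v² + f_b²) = √(1.019² + 1.882²) = 2.14 kip/in.
φr_n = 0.75 × 0.6 × 70 × (0.707 × 0.1875) = 4.176 kip/in → adequate.

f_max ≈ 2.14 kip/in; adequate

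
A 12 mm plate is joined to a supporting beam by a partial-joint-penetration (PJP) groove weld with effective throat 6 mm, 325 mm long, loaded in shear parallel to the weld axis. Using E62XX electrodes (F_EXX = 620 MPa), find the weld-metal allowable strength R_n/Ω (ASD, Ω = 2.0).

Effective throat (given) t_e = 6 mm.
A_we = 6 × 325 = 1950 mm².
F_nw = 0.6 F_EXX = 372 MPa.
R_n/Ω = (372 × 1950) / 2.0 × 10⁻³ = 362.7 kN.

R_n/Ω ≈ 363 kN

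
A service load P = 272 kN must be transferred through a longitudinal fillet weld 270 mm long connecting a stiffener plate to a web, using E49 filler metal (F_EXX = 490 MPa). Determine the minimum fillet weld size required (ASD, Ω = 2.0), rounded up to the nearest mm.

Total weld length L = 270 mm.
Required throat t_e = P × Ω / (0.6 F_EXX × L) = 272 × 2.0 / (0.6 × 490 × 270 × 10⁻³) = 6.853 mm.
Required leg w = t_e / 0.707 = 9.693 mm → use 10 mm.

w = 10 mm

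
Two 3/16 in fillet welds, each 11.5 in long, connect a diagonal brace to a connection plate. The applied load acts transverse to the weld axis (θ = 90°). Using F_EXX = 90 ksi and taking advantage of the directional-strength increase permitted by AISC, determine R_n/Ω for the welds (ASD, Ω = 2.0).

R_n/Ω ≈ 123 kips

t_e = 0.707 × 0.1875 = 0.1326 in; A_we = 0.1326 × 23 = 3.049 in².
Directional factor: 1.0 + 0.5 sin^1.5(90°) = 1.5.
F_nw = 0.6 × 90 × 1.5 = 81 ksi.
R_n/Ω = (81 × 3.049) / 2.0 = 123.5 kips.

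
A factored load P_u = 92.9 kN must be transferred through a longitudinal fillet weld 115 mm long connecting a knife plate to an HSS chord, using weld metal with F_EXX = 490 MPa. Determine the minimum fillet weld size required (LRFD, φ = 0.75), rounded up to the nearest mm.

w = 6 mm

Total weld length L = 115 mm.
Required throat t_e = P_u / (φ × 0.6 F_EXX × L) = 92.9 / (0.75 × 0.6 × 490 × 115 × 10⁻³) = 3.664 mm.
Required leg w = t_e / 0.707 = 5.182 mm → use 6 mm.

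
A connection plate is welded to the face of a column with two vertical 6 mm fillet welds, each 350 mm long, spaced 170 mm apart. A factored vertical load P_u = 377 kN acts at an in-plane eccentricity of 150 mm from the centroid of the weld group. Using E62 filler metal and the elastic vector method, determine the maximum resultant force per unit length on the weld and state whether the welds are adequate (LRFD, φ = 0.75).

E62XX → F_EXX = 620 MPa.
Total weld length L_w = 700 mm. Treat welds as unit-width lines.
Polar moment about centroid: J = 2[d³/12 + d(b/2)²] = 2[350³/12 + 350×85²] = 12200000 mm³.
Direct shear f_v = P/L_w = 377×10³ / 700 = 538.6 N/mm (vertical).
Torsion M = P·e = 377×10³ × 150 = 56550000 N·mm.
Critical point at (x, y) = (85, 175) from centroid. f_tx = M·y/J = 810.9 N/mm; f_ty = M·x/J = 393.9 N/mm.
Resultant f_max = √[f_tx² + (f_v + f_ty)²] = √[810.9² + (538.6 + 393.9)²] = 1236 N/mm.
Capacity per unit length: φr_n = 0.75 × 0.6 × 620 × (0.707 × 6) = 1184 N/mm.
1236 > 1184 → NOT adequate.

f_max ≈ 1240 N/mm; NOT adequate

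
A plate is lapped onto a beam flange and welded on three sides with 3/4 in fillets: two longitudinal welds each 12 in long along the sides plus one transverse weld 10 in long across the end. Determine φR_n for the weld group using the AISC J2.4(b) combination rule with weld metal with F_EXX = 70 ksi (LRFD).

φR_n ≈ 591 kip

t_e = 0.707 × 0.75 = 0.5302 in.
R_nwl = 0.6 × 70 × 0.5302 × 24 = 534.5 kip (longitudinal, 2 welds).
R_nwt = 0.6 × 70 × 0.5302 × 10 = 222.7 kip (transverse, base value).
(i) R_nwl + R_nwt = 757.2 kip; (ii) 0.85 R_nwl + 1.5 R_nwt = 788.4 kip.
R_n = max = 788.4 kip [governs: (ii)]; φR_n = 591.3 kip.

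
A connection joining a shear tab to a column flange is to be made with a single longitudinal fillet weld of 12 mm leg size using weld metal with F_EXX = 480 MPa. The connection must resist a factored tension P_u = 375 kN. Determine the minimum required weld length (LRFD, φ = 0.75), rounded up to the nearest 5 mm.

Throat t_e = 0.707 × 12 = 8.484 mm.
φr_n = 0.75 × 0.6 × 480 × 8.484 × 10⁻³ = 1.833 kN/mm.
L_req = P_u / φr_n = 375 / 1.833 = 204.6 mm total.
Round up → use L = 205 mm.

L = 205 mm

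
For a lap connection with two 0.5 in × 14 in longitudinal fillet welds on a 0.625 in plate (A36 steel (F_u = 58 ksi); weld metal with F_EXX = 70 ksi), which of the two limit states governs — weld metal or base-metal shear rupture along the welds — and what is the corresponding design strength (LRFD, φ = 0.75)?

t_e = 0.707 × 0.5 = 0.3535 in; L = 28 in.
Weld metal: φR_n = 0.75 × 0.6 × 70 × 0.3535 × 28 = 311.8 kip.
Base metal (shear rupture): φR_n = 0.75 × 0.6 × 58 × 0.625 × 28 = 456.8 kip.
Governing: weld metal.

φR_n ≈ 312 kip (weld metal governs)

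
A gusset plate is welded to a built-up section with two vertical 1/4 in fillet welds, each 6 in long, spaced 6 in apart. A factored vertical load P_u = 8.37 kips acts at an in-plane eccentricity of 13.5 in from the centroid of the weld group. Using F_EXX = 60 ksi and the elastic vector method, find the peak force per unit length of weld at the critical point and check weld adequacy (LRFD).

f_max ≈ 3.85 kip/in; adequate

Total weld length L_w = 12 in. Treat welds as unit-width lines.
Polar moment about centroid: J = 2[d³/12 + d(b/2)²] = 2[6³/12 + 6×3²] = 144 in³.
Direct shear f_v = P/L_w = 8.37 / 12 = 0.6975 kip/in (vertical).
Torsion M = P·e = 8.37 × 13.5 = 112.99 kip·in.
Critical point at (x, y) = (3, 3) from centroid. f_tx = M·y/J = 2.354 kip/in; f_ty = M·x/J = 2.354 kip/in.
Resultant f_max = √[f_tx² + (f_v + f_ty)²] = √[2.354² + (0.6975 + 2.354)²] = 3.854 kip/in.
Capacity per unit length: φr_n = 0.75 × 0.6 × 60 × (0.707 × 0.25) = 4.772 kip/in.
3.854 ≤ 4.772 → adequate.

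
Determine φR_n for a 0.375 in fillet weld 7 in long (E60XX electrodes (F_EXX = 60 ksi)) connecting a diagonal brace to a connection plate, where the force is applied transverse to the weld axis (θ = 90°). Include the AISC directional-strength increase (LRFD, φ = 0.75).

t_e = 0.707 × 0.375 = 0.2651 in; A_we = 0.2651 × 7 = 1.856 in².
Directional factor: 1.0 + 0.5 sin^1.5(90°) = 1.5.
F_nw = 0.6 × 60 × 1.5 = 54 ksi.
φR_n = 0.75 × 54 × 1.856 = 75.16 kip.

φR_n ≈ 75.2 kip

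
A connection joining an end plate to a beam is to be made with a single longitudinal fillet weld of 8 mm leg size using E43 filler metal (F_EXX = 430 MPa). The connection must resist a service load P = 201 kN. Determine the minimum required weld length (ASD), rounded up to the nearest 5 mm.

L = 280 mm

Throat t_e = 0.707 × 8 = 5.656 mm.
r_n/Ω = (0.6 × 430 × 5.656) / 2.0 = 729.6 N/mm = 0.7296 kN/mm.
L_req = P / (r_n/Ω) = 201 / 0.7296 = 275.5 mm total.
Round up → use L = 280 mm.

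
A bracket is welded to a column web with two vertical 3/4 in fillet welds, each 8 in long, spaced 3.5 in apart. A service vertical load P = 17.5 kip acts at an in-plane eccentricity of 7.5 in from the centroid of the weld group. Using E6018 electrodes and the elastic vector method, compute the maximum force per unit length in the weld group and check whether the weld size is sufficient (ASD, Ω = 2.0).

E60XX → F_EXX = 60 ksi.
Total weld length L_w = 16 in. Treat welds as unit-width lines.
Polar moment about centroid: J = 2[d³/12 + d(b/2)²] = 2[8³/12 + 8×1.75²] = 134.3 in³.
Direct shear f_v = P/L_w = 17.5 / 16 = 1.094 kip/in (vertical).
Torsion M = P·e = 17.5 × 7.5 = 131.25 kip·in.
Critical point at (x, y) = (1.75, 4) from centroid. f_tx = M·y/J = 3.908 kip/in; f_ty = M·x/J = 1.71 kip/in.
Resultant f_max = √[f_tx² + (f_v + f_ty)²] = √[3.908² + (1.094 + 1.71)²] = 4.81 kip/in.
Capacity per unit length: r_n/Ω = (1/2.0) × 0.6 × 60 × (0.707 × 0.75) = 9.544 kip/in.
4.81 ≤ 9.544 → adequate.

f_max ≈ 4.81 kip/in; adequate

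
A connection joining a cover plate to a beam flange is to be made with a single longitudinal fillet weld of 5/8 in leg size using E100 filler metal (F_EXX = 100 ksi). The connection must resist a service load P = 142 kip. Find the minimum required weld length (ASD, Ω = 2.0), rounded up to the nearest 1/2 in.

L = 11 in

Throat t_e = 0.707 × 0.625 = 0.4419 in.
r_n/Ω = (0.6 × 100 × 0.4419) / 2.0 = 13.26 kip/in.
L_req = P / (r_n/Ω) = 142 / 13.26 = 10.71 in total.
Round up → use L = 11 in.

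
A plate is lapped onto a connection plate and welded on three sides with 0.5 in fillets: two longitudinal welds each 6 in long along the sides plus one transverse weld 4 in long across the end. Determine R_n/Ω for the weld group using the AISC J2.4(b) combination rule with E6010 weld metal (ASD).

R_n/Ω ≈ 103 kips

E60XX → F_EXX = 60 ksi.
t_e = 0.707 × 0.5 = 0.3535 in.
R_nwl = 0.6 × 60 × 0.3535 × 12 = 152.7 kips (longitudinal, 2 welds).
R_nwt = 0.6 × 60 × 0.3535 × 4 = 50.9 kips (transverse, base value).
(i) R_nwl + R_nwt = 203.6 kips; (ii) 0.85 R_nwl + 1.5 R_nwt = 206.2 kips.
R_n = max = 206.2 kips [governs: (ii)]; R_n/Ω = 103.1 kips.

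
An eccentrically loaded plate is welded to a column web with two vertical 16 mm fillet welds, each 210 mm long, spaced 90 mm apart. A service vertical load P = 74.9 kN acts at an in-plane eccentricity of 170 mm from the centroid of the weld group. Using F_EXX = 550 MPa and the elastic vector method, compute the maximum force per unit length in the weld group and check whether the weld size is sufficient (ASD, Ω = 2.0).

f_max ≈ 697 N/mm; adequate

Total weld length L_w = 420 mm. Treat welds as unit-width lines.
Polar moment about centroid: J = 2[d³/12 + d(b/2)²] = 2[210³/12 + 210×45²] = 2394000 mm³.
Direct shear f_v = P/L_w = 74.9×10³ / 420 = 178.3 N/mm (vertical).
Torsion M = P·e = 74.9×10³ × 170 = 12733000 N·mm.
Critical point at (x, y) = (45, 105) from centroid. f_tx = M·y/J = 558.5 N/mm; f_ty = M·x/J = 239.3 N/mm.
Resultant f_max = √[f_tx² + (f_v + f_ty)²] = √[558.5² + (178.3 + 239.3)²] = 697.4 N/mm.
Capacity per unit length: r_n/Ω = (1/2.0) × 0.6 × 550 × (0.707 × 16) = 1866 N/mm.
697.4 ≤ 1866 → adequate.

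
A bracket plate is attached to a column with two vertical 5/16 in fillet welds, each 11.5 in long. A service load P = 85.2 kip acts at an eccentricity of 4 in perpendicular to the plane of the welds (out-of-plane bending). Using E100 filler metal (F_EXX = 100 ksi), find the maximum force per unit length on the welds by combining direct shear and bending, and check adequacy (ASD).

f_max ≈ 8.57 kip/in; NOT adequate

L_w = 2 × 11.5 = 23 in; section modulus (unit throat) S = 2 × L²/6 = 44.08 in².
Direct shear f_v = P/L_w = 85.2/23 = 3.704 kip/in.
Moment M = P × e = 85.2 × 4 = 340.8 kip·in; bending f_b = M/S = 7.731 kip/in.
f_max = √(f_v² + f_b²) = √(3.704² + 7.731²) = 8.572 kip/in.
r_n/Ω = (1/2.0) × 0.6 × 100 × (0.707 × 0.3125) = 6.628 kip/in → NOT adequate.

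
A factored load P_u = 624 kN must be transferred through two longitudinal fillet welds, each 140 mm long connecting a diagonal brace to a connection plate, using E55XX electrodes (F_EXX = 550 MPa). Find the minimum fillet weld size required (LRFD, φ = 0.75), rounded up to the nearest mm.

Total weld length L = 280 mm.
Required throat t_e = P_u / (φ × 0.6 F_EXX × L) = 624 / (0.75 × 0.6 × 550 × 280 × 10⁻³) = 9.004 mm.
Required leg w = t_e / 0.707 = 12.74 mm → use 13 mm.

w = 13 mm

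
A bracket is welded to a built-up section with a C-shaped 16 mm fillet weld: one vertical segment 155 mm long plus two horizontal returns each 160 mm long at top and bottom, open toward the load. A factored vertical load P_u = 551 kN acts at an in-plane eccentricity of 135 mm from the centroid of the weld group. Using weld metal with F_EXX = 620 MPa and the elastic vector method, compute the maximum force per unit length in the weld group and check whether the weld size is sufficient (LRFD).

f_max ≈ 3730 N/mm; NOT adequate

Total weld length L_w = 475 mm. Treat welds as unit-width lines.
Centroid: x̄ = 2×160×80 / 475 = 53.89 mm from the vertical weld.
Polar moment about centroid: J = I_x + I_y = [155³/12 + 2×160×77.5²] + [155×53.89² + 2(160³/12 + 160×26.11²)] = 3583000 mm³.
Direct shear f_v = P/L_w = 551×10³ / 475 = 1160 N/mm (vertical).
Torsion M = P·e = 551×10³ × 135 = 74385000 N·mm.
Critical point at (x, y) = (106.1, 77.5) from centroid. f_tx = M·y/J = 1609 N/mm; f_ty = M·x/J = 2203 N/mm.
Resultant f_max = √[f_tx² + (f_v + f_ty)²] = √[1609² + (1160 + 2203)²] = 3728 N/mm.
Capacity per unit length: φr_n = 0.75 × 0.6 × 620 × (0.707 × 16) = 3156 N/mm.
3728 > 3156 → NOT adequate.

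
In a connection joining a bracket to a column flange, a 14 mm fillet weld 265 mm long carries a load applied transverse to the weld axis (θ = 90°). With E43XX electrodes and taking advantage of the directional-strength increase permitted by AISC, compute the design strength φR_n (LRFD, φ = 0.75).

E43XX → F_EXX = 430 MPa.
t_e = 0.707 × 14 = 9.898 mm; A_we = 9.898 × 265 = 2623 mm².
Directional factor: 1.0 + 0.5 sin^1.5(90°) = 1.5.
F_nw = 0.6 × 430 × 1.5 = 387 MPa.
φR_n = 0.75 × 387 × 2623 × 10⁻³ = 761.3 kN.

φR_n ≈ 761 kN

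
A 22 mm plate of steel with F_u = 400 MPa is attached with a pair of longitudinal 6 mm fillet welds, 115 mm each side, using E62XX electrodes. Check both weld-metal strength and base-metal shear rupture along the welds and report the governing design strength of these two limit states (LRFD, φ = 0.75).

φR_n ≈ 272 kN (weld metal governs)

E62XX → F_EXX = 620 MPa.
t_e = 0.707 × 6 = 4.242 mm; L = 230 mm.
Weld metal: φR_n = 0.75 × 0.6 × 620 × 4.242 × 230 × 10⁻³ = 272.2 kN.
Base metal (shear rupture): φR_n = 0.75 × 0.6 × 400 × 22 × 230 × 10⁻³ = 910.8 kN.
Governing: weld metal.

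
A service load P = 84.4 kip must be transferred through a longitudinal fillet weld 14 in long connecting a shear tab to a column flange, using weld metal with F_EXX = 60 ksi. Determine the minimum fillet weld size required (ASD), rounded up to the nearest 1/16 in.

w = 1/2 in

Total weld length L = 14 in.
Required throat t_e = P × Ω / (0.6 F_EXX × L) = 84.4 × 2.0 / (0.6 × 60 × 14) = 0.3349 in.
Required leg w = t_e / 0.707 = 0.4737 in → use 1/2 in.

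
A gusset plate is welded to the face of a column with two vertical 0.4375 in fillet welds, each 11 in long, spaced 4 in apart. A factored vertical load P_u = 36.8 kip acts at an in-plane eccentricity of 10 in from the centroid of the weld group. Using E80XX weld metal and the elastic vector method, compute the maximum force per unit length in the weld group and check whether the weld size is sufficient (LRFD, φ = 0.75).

E80XX → F_EXX = 80 ksi.
Total weld length L_w = 22 in. Treat welds as unit-width lines.
Polar moment about centroid: J = 2[d³/12 + d(b/2)²] = 2[11³/12 + 11×2²] = 309.8 in³.
Direct shear f_v = P/L_w = 36.8 / 22 = 1.673 kip/in (vertical).
Torsion M = P·e = 36.8 × 10 = 368 kip·in.
Critical point at (x, y) = (2, 5.5) from centroid. f_tx = M·y/J = 6.533 kip/in; f_ty = M·x/J = 2.375 kip/in.
Resultant f_max = √[f_tx² + (f_v + f_ty)²] = √[6.533² + (1.673 + 2.375)²] = 7.685 kip/in.
Capacity per unit length: φr_n = 0.75 × 0.6 × 80 × (0.707 × 0.4375) = 11.14 kip/in.
7.685 ≤ 11.14 → adequate.

f_max ≈ 7.69 kip/in; adequate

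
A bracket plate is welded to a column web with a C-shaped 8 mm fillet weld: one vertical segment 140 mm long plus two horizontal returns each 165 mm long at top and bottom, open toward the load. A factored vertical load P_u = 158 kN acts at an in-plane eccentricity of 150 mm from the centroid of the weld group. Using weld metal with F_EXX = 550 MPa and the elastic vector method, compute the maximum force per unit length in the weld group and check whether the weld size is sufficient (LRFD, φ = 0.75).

f_max ≈ 1220 N/mm; adequate

Total weld length L_w = 470 mm. Treat welds as unit-width lines.
Centroid: x̄ = 2×165×82.5 / 470 = 57.93 mm from the vertical weld.
Polar moment about centroid: J = I_x + I_y = [140³/12 + 2×165×70²] + [140×57.93² + 2(165³/12 + 165×24.57²)] = 3263000 mm³.
Direct shear f_v = P/L_w = 158×10³ / 470 = 336.2 N/mm (vertical).
Torsion M = P·e = 158×10³ × 150 = 23700000 N·mm.
Critical point at (x, y) = (107.1, 70) from centroid. f_tx = M·y/J = 508.4 N/mm; f_ty = M·x/J = 777.6 N/mm.
Resultant f_max = √[f_tx² + (f_v + f_ty)²] = √[508.4² + (336.2 + 777.6)²] = 1224 N/mm.
Capacity per unit length: φr_n = 0.75 × 0.6 × 550 × (0.707 × 8) = 1400 N/mm.
1224 ≤ 1400 → adequate.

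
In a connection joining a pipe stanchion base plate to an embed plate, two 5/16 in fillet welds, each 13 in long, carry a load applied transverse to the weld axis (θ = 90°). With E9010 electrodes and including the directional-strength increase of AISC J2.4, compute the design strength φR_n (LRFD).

E90XX → F_EXX = 90 ksi.
t_e = 0.707 × 0.3125 = 0.2209 in; A_we = 0.2209 × 26 = 5.744 in².
Directional factor: 1.0 + 0.5 sin^1.5(90°) = 1.5.
F_nw = 0.6 × 90 × 1.5 = 81 ksi.
φR_n = 0.75 × 81 × 5.744 = 349 kip.

φR_n ≈ 349 kip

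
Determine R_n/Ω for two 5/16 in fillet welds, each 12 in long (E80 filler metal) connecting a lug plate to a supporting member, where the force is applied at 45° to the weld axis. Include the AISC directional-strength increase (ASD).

R_n/Ω ≈ 165 kip

E80XX → F_EXX = 80 ksi.
t_e = 0.707 × 0.3125 = 0.2209 in; A_we = 0.2209 × 24 = 5.302 in².
Directional factor: 1.0 + 0.5 sin^1.5(45°) = 1.297.
F_nw = 0.6 × 80 × 1.297 = 62.27 ksi.
R_n/Ω = (62.27 × 5.302) / 2.0 = 165.1 kip.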